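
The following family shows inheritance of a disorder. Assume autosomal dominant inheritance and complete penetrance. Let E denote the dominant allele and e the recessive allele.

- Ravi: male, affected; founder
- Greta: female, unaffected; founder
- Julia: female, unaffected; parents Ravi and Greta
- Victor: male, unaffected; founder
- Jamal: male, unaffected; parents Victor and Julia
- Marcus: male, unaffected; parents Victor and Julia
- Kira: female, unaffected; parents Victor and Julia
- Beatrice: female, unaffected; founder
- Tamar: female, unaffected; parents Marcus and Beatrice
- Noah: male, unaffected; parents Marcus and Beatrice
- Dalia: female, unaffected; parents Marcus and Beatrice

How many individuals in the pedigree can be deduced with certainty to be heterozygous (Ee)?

Obligate heterozygotes: Ravi is affected so carries E and passed e to Julia (ee), so Ravi is Ee.
Every other individual is either homozygous by phenotype or has at least one consistent homozygous assignment, so the count is 1.

1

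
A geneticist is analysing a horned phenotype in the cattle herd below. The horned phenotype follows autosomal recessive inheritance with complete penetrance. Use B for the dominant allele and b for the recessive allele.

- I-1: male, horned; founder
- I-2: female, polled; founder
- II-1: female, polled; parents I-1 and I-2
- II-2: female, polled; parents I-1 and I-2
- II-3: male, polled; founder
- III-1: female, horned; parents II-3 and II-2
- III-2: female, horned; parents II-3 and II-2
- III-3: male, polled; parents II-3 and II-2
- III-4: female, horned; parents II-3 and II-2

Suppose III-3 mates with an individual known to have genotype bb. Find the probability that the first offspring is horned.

II-3 is polled so carries B and passed b to III-1 (bb), so II-3 is Bb.
II-2 is polled so carries B and received b from I-1 (bb), so II-2 is Bb.
III-3 is a polled offspring of II-3 (Bb) × II-2 (Bb), whose cross gives 1/4 BB : 1/2 Bb : 1/4 bb; conditioning on being polled, III-3 is BB with probability 1/3, Bb with probability 2/3.
Summing over parental genotype combinations, P(offspring is horned) = 2/3·1/2 = 1/3.

1/3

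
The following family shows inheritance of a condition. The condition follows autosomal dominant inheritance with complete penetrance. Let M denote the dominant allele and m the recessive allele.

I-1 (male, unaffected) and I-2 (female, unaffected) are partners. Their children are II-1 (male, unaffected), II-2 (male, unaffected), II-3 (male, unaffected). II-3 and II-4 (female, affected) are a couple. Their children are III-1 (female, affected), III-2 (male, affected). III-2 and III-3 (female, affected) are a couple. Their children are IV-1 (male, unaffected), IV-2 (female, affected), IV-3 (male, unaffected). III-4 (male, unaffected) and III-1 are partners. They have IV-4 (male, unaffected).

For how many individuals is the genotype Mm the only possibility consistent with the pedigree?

Obligate heterozygotes: III-1 is affected so carries M and received m from II-3 (mm), so III-1 is Mm; III-2 is affected so carries M and received m from II-3 (mm), so III-2 is Mm; III-3 is affected so carries M and passed m to IV-1 (mm), so III-3 is Mm.
Every other individual is either homozygous by phenotype or has at least one consistent homozygous assignment, so the count is 3.

3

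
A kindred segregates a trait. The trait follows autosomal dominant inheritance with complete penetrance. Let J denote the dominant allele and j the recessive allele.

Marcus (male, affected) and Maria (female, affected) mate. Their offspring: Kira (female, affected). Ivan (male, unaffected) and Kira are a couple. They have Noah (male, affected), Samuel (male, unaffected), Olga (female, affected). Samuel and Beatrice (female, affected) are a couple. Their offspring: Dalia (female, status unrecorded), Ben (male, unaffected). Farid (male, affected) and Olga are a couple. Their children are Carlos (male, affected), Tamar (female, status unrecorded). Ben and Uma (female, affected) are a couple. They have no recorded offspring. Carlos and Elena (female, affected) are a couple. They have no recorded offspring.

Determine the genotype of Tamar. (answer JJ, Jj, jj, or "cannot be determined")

cannot be determined

Tamar's phenotype is unrecorded, and no parent or child forces a single allele at both positions; consistent genotype assignments exist with Tamar as JJ or Jj or jj.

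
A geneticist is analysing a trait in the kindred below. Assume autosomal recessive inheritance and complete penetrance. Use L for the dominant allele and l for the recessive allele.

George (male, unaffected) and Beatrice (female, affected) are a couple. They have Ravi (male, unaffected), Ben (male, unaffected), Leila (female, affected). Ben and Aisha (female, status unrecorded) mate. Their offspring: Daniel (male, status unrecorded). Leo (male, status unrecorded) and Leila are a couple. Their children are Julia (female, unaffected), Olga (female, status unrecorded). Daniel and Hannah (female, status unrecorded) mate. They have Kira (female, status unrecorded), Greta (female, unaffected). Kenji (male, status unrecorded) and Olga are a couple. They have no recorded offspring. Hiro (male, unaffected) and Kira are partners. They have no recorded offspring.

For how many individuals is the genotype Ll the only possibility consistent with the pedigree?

4

Obligate heterozygotes: George is unaffected so carries L and passed l to Leila (ll), so George is Ll; Ravi is unaffected so carries L and received l from Beatrice (ll), so Ravi is Ll; Ben is unaffected so carries L and received l from Beatrice (ll), so Ben is Ll; Julia is unaffected so carries L and received l from Leila (ll), so Julia is Ll.
Every other individual is either homozygous by phenotype or has at least one consistent homozygous assignment, so the count is 4.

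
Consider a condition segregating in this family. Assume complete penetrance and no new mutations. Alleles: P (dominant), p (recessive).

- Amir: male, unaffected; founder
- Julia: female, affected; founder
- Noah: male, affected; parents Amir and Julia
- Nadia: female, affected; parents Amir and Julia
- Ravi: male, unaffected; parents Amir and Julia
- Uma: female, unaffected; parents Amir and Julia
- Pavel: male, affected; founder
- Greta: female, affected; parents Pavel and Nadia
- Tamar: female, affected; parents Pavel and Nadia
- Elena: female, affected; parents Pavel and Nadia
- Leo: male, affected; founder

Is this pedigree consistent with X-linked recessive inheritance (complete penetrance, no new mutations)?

Under X-linked recessive, Nadia (affected, female) cannot arise from Amir (unaffected) × Julia (affected).

No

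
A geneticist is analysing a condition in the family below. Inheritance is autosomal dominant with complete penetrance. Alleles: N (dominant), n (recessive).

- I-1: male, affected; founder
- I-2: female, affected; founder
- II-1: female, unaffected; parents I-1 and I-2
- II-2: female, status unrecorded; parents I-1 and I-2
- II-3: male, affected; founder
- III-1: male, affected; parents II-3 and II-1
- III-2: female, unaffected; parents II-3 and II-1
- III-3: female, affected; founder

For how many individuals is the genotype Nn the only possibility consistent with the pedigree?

4

Obligate heterozygotes: I-1 is affected so carries N and passed n to II-1 (nn), so I-1 is Nn; I-2 is affected so carries N and passed n to II-1 (nn), so I-2 is Nn; II-3 is affected so carries N and passed n to III-2 (nn), so II-3 is Nn; III-1 is affected so carries N and received n from II-1 (nn), so III-1 is Nn.
Every other individual is either homozygous by phenotype or has at least one consistent homozygous assignment, so the count is 4.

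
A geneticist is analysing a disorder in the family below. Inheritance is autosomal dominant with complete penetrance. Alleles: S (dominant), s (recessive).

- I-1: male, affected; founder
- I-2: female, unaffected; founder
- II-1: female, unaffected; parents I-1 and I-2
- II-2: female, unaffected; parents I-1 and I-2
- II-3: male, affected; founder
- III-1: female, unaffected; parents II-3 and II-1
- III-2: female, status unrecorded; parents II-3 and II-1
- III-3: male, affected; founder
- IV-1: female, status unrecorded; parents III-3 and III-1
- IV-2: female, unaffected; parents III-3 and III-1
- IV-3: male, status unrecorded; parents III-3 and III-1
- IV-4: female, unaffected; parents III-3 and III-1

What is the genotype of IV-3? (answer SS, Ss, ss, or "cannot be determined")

cannot be determined

IV-3's phenotype is unrecorded, and no parent or child forces a single allele at both positions; consistent genotype assignments exist with IV-3 as Ss or ss.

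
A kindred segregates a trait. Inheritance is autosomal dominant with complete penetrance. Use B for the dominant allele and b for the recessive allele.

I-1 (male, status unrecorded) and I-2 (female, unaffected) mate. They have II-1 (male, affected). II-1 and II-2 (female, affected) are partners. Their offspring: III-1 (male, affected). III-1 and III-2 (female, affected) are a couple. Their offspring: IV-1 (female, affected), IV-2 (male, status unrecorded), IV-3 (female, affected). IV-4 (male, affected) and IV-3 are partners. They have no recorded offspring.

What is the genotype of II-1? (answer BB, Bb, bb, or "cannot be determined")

Bb

From phenotype alone, II-1 is BB or Bb.
II-1 is affected so carries B and received b from I-2 (bb), so II-1 is Bb.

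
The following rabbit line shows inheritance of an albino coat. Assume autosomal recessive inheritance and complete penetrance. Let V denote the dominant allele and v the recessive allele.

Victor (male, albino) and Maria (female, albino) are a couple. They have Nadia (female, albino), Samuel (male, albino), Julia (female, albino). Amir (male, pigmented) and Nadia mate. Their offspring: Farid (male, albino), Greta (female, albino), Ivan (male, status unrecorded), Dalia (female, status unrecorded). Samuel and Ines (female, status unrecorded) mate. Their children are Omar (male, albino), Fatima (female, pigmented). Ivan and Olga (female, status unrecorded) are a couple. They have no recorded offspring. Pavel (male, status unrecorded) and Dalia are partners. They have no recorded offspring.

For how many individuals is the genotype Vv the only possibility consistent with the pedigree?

3

Obligate heterozygotes: Amir is pigmented so carries V and passed v to Farid (vv), so Amir is Vv; Ines passed V to Fatima (Vv, whose v came from Samuel) and passed v to Omar (vv), so Ines is Vv; Fatima is pigmented so carries V and received v from Samuel (vv), so Fatima is Vv.
Every other individual is either homozygous by phenotype or has at least one consistent homozygous assignment, so the count is 3.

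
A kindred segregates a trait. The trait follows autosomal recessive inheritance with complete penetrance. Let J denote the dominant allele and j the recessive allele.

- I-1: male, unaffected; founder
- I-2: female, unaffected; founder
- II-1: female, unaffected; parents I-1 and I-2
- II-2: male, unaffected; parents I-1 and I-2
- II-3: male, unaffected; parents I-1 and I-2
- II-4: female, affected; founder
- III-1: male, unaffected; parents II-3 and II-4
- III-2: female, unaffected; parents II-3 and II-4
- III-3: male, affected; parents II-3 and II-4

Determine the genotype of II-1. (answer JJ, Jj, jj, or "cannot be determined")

II-1's phenotype allows JJ or Jj, and no parent or child forces a single allele at both positions; consistent genotype assignments exist with II-1 as JJ or Jj.

cannot be determined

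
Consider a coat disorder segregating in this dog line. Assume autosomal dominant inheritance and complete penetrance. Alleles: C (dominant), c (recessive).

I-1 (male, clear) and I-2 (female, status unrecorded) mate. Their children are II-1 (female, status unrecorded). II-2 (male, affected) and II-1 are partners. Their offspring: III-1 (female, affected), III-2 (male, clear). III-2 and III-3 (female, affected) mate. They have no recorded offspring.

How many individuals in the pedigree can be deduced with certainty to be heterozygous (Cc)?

1

Obligate heterozygotes: II-2 is affected so carries C and passed c to III-2 (cc), so II-2 is Cc.
Every other individual is either homozygous by phenotype or has at least one consistent homozygous assignment, so the count is 1.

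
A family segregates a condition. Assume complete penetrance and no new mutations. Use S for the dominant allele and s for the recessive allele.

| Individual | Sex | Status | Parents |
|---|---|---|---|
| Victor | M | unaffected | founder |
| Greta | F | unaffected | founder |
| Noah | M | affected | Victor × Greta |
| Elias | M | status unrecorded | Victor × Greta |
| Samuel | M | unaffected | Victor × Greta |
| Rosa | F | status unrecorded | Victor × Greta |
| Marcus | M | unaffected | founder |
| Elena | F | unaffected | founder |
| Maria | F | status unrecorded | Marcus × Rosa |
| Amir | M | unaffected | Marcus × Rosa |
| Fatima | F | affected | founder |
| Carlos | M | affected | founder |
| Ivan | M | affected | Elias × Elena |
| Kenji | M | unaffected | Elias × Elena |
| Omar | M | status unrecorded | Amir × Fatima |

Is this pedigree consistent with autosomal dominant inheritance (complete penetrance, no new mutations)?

No

Under autosomal dominant, Noah (affected, male) cannot arise from Victor (unaffected) × Greta (unaffected).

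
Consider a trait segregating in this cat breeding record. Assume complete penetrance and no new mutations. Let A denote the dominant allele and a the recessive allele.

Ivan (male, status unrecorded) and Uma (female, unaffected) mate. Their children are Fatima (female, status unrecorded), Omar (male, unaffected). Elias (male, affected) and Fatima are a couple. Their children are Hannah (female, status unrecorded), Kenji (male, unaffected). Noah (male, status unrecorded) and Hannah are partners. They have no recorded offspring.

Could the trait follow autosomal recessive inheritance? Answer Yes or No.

A consistent assignment under autosomal recessive exists: Ivan AA, Uma AA, Fatima AA, Omar AA, Elias aa, Hannah Aa, Kenji Aa, Noah AA.
In this assignment every recorded phenotype matches its genotype and every non-founder's genotype is obtainable from its parents' genotypes, so the pedigree is consistent.

Yes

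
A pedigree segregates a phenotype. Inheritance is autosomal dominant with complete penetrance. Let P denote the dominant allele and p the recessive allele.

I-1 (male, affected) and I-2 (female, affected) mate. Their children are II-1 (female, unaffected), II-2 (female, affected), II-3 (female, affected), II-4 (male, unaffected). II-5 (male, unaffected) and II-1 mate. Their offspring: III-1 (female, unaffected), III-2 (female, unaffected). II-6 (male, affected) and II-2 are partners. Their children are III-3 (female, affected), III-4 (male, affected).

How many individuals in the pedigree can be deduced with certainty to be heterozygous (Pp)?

2

Obligate heterozygotes: I-1 is affected so carries P and passed p to II-1 (pp), so I-1 is Pp; I-2 is affected so carries P and passed p to II-1 (pp), so I-2 is Pp.
Every other individual is either homozygous by phenotype or has at least one consistent homozygous assignment, so the count is 2.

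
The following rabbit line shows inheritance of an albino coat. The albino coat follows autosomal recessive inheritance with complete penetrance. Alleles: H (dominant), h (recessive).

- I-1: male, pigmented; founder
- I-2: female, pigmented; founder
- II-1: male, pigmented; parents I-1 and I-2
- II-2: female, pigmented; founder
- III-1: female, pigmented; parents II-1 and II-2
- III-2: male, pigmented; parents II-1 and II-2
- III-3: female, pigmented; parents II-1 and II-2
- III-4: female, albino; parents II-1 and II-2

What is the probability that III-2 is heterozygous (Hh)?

II-1 is pigmented so carries H and passed h to III-4 (hh), so II-1 is Hh.
II-2 is pigmented so carries H and passed h to III-4 (hh), so II-2 is Hh.
Their cross gives offspring ratios 1/4 HH : 1/2 Hh : 1/4 hh. Conditioning on III-2 being pigmented, P(Hh) = 1/2 / 3/4 = 2/3.

2/3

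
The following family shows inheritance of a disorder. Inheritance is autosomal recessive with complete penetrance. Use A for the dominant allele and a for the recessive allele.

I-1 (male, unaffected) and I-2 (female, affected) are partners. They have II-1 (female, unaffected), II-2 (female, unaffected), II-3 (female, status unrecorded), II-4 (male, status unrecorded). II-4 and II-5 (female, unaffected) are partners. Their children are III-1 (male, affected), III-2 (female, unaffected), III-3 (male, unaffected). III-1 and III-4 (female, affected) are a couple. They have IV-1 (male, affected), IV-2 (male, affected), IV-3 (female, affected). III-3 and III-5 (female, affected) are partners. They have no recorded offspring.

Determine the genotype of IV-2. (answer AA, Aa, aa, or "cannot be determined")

IV-2 is affected, so IV-2 is aa.

aa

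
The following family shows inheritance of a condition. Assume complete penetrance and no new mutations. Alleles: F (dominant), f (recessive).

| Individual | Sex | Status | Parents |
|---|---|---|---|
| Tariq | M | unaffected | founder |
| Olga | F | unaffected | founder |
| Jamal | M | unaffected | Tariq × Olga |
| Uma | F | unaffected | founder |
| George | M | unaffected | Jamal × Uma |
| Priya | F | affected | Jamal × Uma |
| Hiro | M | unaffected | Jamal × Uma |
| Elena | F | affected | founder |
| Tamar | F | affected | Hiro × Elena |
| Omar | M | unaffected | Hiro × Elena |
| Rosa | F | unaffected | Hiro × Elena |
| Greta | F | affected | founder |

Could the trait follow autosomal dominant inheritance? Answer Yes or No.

Under autosomal dominant, Priya (affected, female) cannot arise from Jamal (unaffected) × Uma (unaffected).

No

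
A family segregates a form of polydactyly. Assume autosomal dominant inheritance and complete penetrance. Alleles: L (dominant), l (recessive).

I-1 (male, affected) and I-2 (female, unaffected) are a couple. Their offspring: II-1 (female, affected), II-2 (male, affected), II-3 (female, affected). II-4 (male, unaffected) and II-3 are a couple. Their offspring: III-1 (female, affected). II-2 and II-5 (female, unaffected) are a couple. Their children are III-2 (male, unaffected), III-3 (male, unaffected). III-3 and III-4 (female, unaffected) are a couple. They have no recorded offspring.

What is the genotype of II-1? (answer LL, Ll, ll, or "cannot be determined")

From phenotype alone, II-1 is LL or Ll.
II-1 is affected so carries L and received l from I-2 (ll), so II-1 is Ll.

Ll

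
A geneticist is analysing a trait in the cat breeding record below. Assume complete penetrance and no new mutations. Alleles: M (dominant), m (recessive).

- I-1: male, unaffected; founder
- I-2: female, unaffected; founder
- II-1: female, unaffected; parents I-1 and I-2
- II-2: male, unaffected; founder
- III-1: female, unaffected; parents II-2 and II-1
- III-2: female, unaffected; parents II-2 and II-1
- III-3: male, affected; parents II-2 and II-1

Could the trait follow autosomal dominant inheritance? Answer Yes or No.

No

Under autosomal dominant, III-3 (affected, male) cannot arise from II-2 (unaffected) × II-1 (unaffected).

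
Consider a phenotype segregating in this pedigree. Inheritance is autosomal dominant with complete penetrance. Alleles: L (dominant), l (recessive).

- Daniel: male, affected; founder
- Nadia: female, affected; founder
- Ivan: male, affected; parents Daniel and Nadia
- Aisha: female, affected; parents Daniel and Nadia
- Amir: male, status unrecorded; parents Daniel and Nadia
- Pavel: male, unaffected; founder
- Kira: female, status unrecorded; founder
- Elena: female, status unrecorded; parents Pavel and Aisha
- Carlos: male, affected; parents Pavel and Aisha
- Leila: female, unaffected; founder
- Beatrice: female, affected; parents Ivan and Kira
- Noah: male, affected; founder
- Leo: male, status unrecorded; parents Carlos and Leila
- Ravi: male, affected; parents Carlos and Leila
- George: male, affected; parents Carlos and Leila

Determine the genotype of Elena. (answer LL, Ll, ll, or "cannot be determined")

Elena's phenotype is unrecorded, and no parent or child forces a single allele at both positions; consistent genotype assignments exist with Elena as Ll or ll.

cannot be determined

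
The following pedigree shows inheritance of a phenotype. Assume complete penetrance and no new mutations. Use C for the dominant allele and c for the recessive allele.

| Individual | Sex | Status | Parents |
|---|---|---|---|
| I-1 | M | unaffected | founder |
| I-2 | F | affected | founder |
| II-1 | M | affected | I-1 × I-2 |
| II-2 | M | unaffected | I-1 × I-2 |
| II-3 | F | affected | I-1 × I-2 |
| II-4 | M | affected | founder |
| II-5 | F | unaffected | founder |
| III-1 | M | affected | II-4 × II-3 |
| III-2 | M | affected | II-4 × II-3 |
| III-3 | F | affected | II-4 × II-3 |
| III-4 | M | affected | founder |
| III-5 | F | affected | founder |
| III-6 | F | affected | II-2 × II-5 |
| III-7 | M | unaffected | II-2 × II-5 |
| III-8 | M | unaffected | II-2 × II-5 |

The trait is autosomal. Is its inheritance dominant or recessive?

II-2 and II-5 are both unaffected yet have an affected child III-6. Under dominance, an affected child requires at least one affected parent, so the trait cannot be dominant.

recessive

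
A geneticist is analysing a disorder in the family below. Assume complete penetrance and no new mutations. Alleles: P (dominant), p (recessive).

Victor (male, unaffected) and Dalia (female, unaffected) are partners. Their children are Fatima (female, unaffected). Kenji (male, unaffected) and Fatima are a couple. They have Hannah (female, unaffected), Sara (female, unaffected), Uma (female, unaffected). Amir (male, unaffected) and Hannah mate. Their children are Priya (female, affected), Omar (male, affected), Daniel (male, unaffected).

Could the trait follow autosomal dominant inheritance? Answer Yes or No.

Under autosomal dominant, Priya (affected, female) cannot arise from Amir (unaffected) × Hannah (unaffected).

No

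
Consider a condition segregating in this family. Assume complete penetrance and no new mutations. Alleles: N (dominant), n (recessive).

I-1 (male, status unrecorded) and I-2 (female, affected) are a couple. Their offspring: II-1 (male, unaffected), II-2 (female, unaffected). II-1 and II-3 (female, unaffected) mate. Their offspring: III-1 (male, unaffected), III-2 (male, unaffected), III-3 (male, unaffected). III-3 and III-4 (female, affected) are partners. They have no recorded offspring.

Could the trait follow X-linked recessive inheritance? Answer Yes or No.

Under X-linked recessive, II-1 (unaffected, male) cannot arise from I-1 (unrecorded) × I-2 (affected).

No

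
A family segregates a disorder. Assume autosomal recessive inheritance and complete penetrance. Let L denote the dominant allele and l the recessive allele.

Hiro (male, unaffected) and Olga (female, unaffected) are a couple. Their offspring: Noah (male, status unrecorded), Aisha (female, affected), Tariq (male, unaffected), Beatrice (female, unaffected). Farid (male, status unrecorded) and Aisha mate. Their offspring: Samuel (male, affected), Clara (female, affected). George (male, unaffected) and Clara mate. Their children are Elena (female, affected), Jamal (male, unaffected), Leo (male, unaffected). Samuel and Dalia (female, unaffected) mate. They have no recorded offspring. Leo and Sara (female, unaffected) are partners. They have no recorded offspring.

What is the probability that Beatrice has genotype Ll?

2/3

Hiro is unaffected so carries L and passed l to Aisha (ll), so Hiro is Ll.
Olga is unaffected so carries L and passed l to Aisha (ll), so Olga is Ll.
Their cross gives offspring ratios 1/4 LL : 1/2 Ll : 1/4 ll. Conditioning on Beatrice being unaffected, P(Ll) = 1/2 / 3/4 = 2/3.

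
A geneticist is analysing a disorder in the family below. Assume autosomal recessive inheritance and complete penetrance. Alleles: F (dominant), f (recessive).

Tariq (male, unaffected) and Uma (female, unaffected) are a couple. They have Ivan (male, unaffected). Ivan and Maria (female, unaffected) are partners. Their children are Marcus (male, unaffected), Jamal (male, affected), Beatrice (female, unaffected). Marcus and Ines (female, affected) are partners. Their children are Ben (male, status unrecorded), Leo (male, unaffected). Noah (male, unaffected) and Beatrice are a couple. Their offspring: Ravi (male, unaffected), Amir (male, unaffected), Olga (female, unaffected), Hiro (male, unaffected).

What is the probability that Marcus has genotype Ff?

1/2

Ivan is unaffected so carries F and passed f to Jamal (ff), so Ivan is Ff.
Maria is unaffected so carries F and passed f to Jamal (ff), so Maria is Ff.
Their cross gives offspring ratios 1/4 FF : 1/2 Ff : 1/4 ff. Conditioning on Marcus being unaffected, P(Ff) = 1/2 / 3/4 = 2/3 before taking Marcus's own offspring into account.
Ines is affected, so Ines is ff.
Now use Marcus's offspring. Probability of each recorded status — unaffected son Leo: 1/2 if Marcus is Ff, 1 if FF. (Ben: equally likely either way, so uninformative.)
Bayes: P(Ff) = 2/3·1/2 / (2/3·1/2 + 1/3·1) = 1/2.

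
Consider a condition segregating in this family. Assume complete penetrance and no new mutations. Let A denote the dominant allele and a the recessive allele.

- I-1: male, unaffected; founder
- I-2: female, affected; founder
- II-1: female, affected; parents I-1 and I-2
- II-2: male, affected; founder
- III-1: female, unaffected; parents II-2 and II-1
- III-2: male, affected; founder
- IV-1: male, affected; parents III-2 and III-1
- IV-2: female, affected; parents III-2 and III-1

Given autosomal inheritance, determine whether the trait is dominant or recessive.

dominant

II-2 and II-1 are both affected yet have an unaffected child III-1. Under a recessive model two affected parents are homozygous and every child would be affected, so the trait cannot be recessive.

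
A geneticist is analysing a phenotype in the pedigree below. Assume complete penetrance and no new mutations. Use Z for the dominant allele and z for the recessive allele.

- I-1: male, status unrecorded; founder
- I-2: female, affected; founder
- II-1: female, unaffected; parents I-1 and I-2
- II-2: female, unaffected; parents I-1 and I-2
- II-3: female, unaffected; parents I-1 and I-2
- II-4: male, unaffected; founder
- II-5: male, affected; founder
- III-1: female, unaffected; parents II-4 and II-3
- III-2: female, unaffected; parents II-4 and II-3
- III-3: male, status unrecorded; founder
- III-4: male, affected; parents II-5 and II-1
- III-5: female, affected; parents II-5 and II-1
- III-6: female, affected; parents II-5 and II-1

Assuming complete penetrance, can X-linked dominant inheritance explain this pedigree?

No

Under X-linked dominant, III-4 (affected, male) cannot arise from II-5 (affected) × II-1 (unaffected).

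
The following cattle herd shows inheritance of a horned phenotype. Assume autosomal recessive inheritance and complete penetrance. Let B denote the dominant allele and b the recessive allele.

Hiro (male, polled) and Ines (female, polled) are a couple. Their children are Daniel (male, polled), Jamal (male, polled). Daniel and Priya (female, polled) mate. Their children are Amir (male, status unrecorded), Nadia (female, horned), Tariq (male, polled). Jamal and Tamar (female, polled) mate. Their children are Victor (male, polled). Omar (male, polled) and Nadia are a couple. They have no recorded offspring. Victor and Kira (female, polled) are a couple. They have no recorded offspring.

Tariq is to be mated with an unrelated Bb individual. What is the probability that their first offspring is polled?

Daniel is polled so carries B and passed b to Nadia (bb), so Daniel is Bb.
Priya is polled so carries B and passed b to Nadia (bb), so Priya is Bb.
Tariq is a polled offspring of Daniel (Bb) × Priya (Bb), whose cross gives 1/4 BB : 1/2 Bb : 1/4 bb; conditioning on being polled, Tariq is BB with probability 1/3, Bb with probability 2/3.
Summing over parental genotype combinations, P(offspring is polled) = 1/3·1 + 2/3·3/4 = 5/6.

5/6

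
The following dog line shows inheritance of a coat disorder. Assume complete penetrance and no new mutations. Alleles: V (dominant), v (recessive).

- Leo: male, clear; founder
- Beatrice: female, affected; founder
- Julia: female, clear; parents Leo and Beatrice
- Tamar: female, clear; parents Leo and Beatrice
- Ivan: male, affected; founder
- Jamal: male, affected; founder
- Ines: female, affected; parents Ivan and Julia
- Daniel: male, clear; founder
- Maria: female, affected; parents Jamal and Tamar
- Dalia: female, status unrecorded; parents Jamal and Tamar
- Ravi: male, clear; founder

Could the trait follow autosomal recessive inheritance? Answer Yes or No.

A consistent assignment under autosomal recessive exists: Leo VV, Beatrice vv, Julia Vv, Tamar Vv, Ivan vv, Jamal vv, Ines vv, Daniel VV, Maria vv, Dalia Vv, Ravi VV.
In this assignment every recorded phenotype matches its genotype and every non-founder's genotype is obtainable from its parents' genotypes, so the pedigree is consistent.

Yes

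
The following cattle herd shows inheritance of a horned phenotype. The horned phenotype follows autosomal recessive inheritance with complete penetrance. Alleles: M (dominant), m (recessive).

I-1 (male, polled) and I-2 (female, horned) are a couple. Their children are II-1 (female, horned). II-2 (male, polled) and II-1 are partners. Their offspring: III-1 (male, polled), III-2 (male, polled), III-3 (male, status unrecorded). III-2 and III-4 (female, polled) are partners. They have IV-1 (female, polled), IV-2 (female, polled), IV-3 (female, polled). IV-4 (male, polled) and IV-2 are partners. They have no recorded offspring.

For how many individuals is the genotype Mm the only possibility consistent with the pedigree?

3

Obligate heterozygotes: I-1 is polled so carries M and passed m to II-1 (mm), so I-1 is Mm; III-1 is polled so carries M and received m from II-1 (mm), so III-1 is Mm; III-2 is polled so carries M and received m from II-1 (mm), so III-2 is Mm.
Every other individual is either homozygous by phenotype or has at least one consistent homozygous assignment, so the count is 3.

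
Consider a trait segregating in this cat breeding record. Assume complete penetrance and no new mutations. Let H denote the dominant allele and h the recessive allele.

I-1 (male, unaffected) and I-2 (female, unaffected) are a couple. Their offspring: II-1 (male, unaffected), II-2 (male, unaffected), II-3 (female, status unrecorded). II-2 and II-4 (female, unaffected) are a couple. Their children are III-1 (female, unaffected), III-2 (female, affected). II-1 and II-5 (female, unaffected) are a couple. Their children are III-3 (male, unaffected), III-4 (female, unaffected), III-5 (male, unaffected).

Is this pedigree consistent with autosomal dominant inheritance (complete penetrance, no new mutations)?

Under autosomal dominant, III-2 (affected, female) cannot arise from II-2 (unaffected) × II-4 (unaffected).

No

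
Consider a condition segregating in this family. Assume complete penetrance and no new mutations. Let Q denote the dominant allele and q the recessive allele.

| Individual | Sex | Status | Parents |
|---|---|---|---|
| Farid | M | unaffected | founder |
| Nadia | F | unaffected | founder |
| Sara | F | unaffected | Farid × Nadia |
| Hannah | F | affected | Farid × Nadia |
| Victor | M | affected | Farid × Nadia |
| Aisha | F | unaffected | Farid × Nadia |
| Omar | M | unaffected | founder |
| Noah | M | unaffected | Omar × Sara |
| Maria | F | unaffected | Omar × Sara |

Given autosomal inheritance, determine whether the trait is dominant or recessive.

Farid and Nadia are both unaffected yet have an affected child Hannah. Under dominance, an affected child requires at least one affected parent, so the trait cannot be dominant.

recessive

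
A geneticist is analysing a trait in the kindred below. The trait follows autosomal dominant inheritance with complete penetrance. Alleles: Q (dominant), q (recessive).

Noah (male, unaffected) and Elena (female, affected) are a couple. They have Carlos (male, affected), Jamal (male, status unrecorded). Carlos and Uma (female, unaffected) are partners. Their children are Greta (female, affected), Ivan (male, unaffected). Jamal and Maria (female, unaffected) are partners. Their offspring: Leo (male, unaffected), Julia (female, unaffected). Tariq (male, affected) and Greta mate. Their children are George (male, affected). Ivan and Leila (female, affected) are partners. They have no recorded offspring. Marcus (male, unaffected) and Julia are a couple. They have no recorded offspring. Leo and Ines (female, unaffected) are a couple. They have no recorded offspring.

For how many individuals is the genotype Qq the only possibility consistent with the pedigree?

2

Obligate heterozygotes: Carlos is affected so carries Q and received q from Noah (qq), so Carlos is Qq; Greta is affected so carries Q and received q from Uma (qq), so Greta is Qq.
Every other individual is either homozygous by phenotype or has at least one consistent homozygous assignment, so the count is 2.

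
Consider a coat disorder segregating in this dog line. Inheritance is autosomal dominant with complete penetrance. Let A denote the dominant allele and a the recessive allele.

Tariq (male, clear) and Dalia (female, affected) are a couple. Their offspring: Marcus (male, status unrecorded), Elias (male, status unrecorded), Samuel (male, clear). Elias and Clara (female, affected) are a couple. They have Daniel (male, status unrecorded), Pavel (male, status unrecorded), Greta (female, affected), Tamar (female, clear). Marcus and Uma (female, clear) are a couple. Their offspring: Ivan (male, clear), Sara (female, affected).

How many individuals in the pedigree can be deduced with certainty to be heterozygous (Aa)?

Obligate heterozygotes: Dalia is affected so carries A and passed a to Samuel (aa), so Dalia is Aa; Marcus passed A to Sara (Aa, whose a came from Uma) and received a from Tariq (aa), so Marcus is Aa; Clara is affected so carries A and passed a to Tamar (aa), so Clara is Aa; Sara is affected so carries A and received a from Uma (aa), so Sara is Aa.
Every other individual is either homozygous by phenotype or has at least one consistent homozygous assignment, so the count is 4.

4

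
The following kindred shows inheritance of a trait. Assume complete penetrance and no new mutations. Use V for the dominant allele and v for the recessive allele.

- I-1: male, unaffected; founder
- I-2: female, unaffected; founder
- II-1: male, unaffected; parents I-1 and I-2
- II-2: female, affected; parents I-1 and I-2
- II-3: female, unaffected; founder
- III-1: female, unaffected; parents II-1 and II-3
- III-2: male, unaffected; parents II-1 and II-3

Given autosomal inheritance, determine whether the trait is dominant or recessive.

I-1 and I-2 are both unaffected yet have an affected child II-2. Under dominance, an affected child requires at least one affected parent, so the trait cannot be dominant.

recessive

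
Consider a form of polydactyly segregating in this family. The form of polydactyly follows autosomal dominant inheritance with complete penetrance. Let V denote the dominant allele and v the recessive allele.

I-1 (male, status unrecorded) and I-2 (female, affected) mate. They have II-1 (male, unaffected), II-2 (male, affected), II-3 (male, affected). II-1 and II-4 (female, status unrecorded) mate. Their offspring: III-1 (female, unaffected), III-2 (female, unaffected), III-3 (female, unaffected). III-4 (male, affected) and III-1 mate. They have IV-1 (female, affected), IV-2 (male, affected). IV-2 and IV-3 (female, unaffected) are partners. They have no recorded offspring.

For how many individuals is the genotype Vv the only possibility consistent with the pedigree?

Obligate heterozygotes: I-2 is affected so carries V and passed v to II-1 (vv), so I-2 is Vv; IV-1 is affected so carries V and received v from III-1 (vv), so IV-1 is Vv; IV-2 is affected so carries V and received v from III-1 (vv), so IV-2 is Vv.
Every other individual is either homozygous by phenotype or has at least one consistent homozygous assignment, so the count is 3.

3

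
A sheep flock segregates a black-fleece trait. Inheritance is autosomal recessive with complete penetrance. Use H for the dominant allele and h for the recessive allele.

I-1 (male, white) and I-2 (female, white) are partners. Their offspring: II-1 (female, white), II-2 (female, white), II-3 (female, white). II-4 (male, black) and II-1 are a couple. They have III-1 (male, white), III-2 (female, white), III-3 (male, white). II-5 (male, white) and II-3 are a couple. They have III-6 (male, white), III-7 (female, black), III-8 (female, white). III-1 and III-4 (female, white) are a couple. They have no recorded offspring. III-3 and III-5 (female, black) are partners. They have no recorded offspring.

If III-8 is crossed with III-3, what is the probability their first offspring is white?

5/6

II-5 is white so carries H and passed h to III-7 (hh), so II-5 is Hh.
II-3 is white so carries H and passed h to III-7 (hh), so II-3 is Hh.
III-8 is a white offspring of II-5 (Hh) × II-3 (Hh), whose cross gives 1/4 HH : 1/2 Hh : 1/4 hh; conditioning on being white, III-8 is HH with probability 1/3, Hh with probability 2/3.
III-3 is white so carries H and received h from II-4 (hh), so III-3 is Hh.
Summing over parental genotype combinations, P(offspring is white) = 1/3·1 + 2/3·3/4 = 5/6.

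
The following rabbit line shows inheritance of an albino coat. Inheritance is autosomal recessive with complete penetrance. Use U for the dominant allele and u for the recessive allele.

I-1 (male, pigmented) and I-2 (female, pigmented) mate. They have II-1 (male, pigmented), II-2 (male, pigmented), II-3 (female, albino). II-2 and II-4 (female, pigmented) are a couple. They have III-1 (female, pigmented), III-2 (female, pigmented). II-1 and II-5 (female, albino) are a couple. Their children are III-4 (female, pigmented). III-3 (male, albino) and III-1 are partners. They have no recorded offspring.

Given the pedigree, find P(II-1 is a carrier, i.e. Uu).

I-1 is pigmented so carries U and passed u to II-3 (uu), so I-1 is Uu.
I-2 is pigmented so carries U and passed u to II-3 (uu), so I-2 is Uu.
Their cross gives offspring ratios 1/4 UU : 1/2 Uu : 1/4 uu. Conditioning on II-1 being pigmented, P(Uu) = 1/2 / 3/4 = 2/3 before taking II-1's own offspring into account.
II-5 is albino, so II-5 is uu.
Now use II-1's offspring. Probability of each recorded status — pigmented daughter III-4: 1/2 if II-1 is Uu, 1 if UU.
Bayes: P(Uu) = 2/3·1/2 / (2/3·1/2 + 1/3·1) = 1/2.

1/2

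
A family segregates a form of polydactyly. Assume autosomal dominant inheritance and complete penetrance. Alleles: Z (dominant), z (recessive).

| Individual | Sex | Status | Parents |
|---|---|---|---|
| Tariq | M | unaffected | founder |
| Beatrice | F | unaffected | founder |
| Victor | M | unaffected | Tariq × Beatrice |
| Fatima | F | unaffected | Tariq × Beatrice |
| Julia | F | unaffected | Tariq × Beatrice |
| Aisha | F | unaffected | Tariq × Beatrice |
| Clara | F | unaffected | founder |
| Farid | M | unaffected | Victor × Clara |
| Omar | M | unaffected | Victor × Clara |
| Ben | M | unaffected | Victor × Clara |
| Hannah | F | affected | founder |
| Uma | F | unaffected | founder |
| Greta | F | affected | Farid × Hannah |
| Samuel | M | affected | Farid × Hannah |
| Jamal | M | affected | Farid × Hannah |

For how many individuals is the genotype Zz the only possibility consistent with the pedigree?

Obligate heterozygotes: Greta is affected so carries Z and received z from Farid (zz), so Greta is Zz; Samuel is affected so carries Z and received z from Farid (zz), so Samuel is Zz; Jamal is affected so carries Z and received z from Farid (zz), so Jamal is Zz.
Every other individual is either homozygous by phenotype or has at least one consistent homozygous assignment, so the count is 3.

3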